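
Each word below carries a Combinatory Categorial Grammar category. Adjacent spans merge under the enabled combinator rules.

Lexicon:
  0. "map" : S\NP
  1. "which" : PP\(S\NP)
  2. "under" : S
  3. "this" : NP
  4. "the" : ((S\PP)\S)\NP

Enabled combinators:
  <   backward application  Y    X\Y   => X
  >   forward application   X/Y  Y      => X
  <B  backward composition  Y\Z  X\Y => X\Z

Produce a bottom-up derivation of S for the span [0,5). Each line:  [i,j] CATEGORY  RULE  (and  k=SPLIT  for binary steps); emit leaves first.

[0,1] S\NP  lex  "map"
[1,2] PP\(S\NP)  lex  "which"
[0,2] PP  <  k=1
[2,3] S  lex  "under"
[3,4] NP  lex  "this"
[4,5] ((S\PP)\S)\NP  lex  "the"
[3,5] (S\PP)\S  <  k=4
[2,5] S\PP  <  k=3
[0,5] S  <  k=2

[0,5] S   <
  [0,2] PP   <
    [0,1] "map" : S\NP
    [1,2] "which" : PP\(S\NP)
  [2,5] S\PP   <
    [2,3] "under" : S
    [3,5] (S\PP)\S   <
      [3,4] "this" : NP
      [4,5] "the" : ((S\PP)\S)\NP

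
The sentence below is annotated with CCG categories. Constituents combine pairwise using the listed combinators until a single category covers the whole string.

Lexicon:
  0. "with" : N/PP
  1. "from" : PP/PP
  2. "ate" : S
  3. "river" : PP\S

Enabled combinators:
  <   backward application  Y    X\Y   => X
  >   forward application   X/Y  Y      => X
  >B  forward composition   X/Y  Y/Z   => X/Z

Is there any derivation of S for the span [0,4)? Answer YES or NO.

NO

N/PP PP/PP S PP\S
CKY chart[0,4] = {N}; S ∉ chart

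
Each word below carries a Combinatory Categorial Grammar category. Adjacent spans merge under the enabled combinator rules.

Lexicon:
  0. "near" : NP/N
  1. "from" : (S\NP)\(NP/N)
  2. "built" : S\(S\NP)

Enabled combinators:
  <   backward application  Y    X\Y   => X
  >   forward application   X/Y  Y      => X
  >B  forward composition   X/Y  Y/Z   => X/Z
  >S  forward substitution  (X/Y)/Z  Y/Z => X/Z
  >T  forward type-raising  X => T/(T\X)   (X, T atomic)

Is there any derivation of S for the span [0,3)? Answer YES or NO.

[0,3] S   <
  [0,2] S\NP   <
    [0,1] "near" : NP/N
    [1,2] "from" : (S\NP)\(NP/N)
  [2,3] "built" : S\(S\NP)

YES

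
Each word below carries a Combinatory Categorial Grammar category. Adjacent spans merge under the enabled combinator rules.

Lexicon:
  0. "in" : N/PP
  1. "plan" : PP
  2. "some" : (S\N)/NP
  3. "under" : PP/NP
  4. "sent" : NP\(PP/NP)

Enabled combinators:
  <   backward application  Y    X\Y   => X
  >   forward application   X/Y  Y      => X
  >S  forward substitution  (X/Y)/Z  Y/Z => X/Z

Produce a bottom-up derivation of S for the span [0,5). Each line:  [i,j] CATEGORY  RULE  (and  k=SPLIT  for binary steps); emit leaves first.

[0,5] S   <
  [0,2] N   >
    [0,1] "in" : N/PP
    [1,2] "plan" : PP
  [2,5] S\N   >
    [2,3] "some" : (S\N)/NP
    [3,5] NP   <
      [3,4] "under" : PP/NP
      [4,5] "sent" : NP\(PP/NP)

[0,1] N/PP  lex  "in"
[1,2] PP  lex  "plan"
[0,2] N  >  k=1
[2,3] (S\N)/NP  lex  "some"
[3,4] PP/NP  lex  "under"
[4,5] NP\(PP/NP)  lex  "sent"
[3,5] NP  <  k=4
[2,5] S\N  >  k=3
[0,5] S  <  k=2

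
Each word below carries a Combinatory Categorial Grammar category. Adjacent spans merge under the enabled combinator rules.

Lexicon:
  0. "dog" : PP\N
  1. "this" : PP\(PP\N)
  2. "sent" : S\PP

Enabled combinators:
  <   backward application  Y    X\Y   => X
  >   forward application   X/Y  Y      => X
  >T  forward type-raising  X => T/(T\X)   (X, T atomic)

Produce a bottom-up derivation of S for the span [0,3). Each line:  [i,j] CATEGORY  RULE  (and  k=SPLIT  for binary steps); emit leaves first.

[0,3] S   <
  [0,2] PP   <
    [0,1] "dog" : PP\N
    [1,2] "this" : PP\(PP\N)
  [2,3] "sent" : S\PP

[0,1] PP\N  lex  "dog"
[1,2] PP\(PP\N)  lex  "this"
[0,2] PP  <  k=1
[2,3] S\PP  lex  "sent"
[0,3] S  <  k=2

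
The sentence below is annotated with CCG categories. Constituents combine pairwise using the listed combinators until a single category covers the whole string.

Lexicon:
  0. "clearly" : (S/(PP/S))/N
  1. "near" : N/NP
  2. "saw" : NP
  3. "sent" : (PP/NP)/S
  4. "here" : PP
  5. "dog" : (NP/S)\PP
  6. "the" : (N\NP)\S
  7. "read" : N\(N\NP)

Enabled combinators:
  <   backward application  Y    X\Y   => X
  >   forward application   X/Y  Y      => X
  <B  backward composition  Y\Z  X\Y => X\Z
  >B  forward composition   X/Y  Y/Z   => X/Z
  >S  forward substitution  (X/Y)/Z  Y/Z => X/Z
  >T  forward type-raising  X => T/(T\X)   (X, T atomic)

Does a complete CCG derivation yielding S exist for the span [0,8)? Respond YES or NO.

NO

(S/(PP/S))/N N/NP NP (PP/NP)/S PP (NP/S)\PP (N\NP)\S N\(N\NP)
CKY chart[0,8] = {N, N/(N\N), NP/(NP\N), PP/(PP\N), S/(S\N)}; S ∉ chart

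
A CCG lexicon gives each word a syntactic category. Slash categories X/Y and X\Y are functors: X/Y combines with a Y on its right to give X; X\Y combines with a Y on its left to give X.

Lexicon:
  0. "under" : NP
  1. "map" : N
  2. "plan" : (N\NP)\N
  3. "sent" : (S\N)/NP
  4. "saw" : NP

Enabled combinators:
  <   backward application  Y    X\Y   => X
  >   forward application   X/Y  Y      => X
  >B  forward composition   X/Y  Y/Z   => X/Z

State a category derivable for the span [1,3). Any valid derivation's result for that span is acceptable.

N\NP

[0,5] S   <
  [0,3] N   <
    [0,1] "under" : NP
    [1,3] N\NP   <
      [1,2] "map" : N
      [2,3] "plan" : (N\NP)\N
  [3,5] S\N   >
    [3,4] "sent" : (S\N)/NP
    [4,5] "saw" : NP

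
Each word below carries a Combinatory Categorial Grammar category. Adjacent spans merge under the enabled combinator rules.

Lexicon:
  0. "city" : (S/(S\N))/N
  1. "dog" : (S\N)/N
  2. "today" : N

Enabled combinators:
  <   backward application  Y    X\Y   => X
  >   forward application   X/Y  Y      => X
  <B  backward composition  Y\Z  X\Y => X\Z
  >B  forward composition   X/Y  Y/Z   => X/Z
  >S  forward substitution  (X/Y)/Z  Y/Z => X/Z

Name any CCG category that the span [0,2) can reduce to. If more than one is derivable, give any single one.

S/N

[0,3] S   >
  [0,2] S/N   >S
    [0,1] "city" : (S/(S\N))/N
    [1,2] "dog" : (S\N)/N
  [2,3] "today" : N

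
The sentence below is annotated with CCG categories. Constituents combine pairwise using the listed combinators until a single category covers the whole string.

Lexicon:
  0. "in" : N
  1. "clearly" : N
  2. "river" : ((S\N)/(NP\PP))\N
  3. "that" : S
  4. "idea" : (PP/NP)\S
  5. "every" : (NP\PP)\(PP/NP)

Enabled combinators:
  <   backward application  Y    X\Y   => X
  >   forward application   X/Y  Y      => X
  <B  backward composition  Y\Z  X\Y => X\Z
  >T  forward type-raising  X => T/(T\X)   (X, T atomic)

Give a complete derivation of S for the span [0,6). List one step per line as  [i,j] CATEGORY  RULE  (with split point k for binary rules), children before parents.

[0,1] N  lex  "in"
[1,2] N  lex  "clearly"
[2,3] ((S\N)/(NP\PP))\N  lex  "river"
[1,3] (S\N)/(NP\PP)  <  k=2
[3,4] S  lex  "that"
[4,5] (PP/NP)\S  lex  "idea"
[3,5] PP/NP  <  k=4
[5,6] (NP\PP)\(PP/NP)  lex  "every"
[3,6] NP\PP  <  k=5
[1,6] S\N  >  k=3
[0,6] S  <  k=1

[0,6] S   <
  [0,1] "in" : N
  [1,6] S\N   >
    [1,3] (S\N)/(NP\PP)   <
      [1,2] "clearly" : N
      [2,3] "river" : ((S\N)/(NP\PP))\N
    [3,6] NP\PP   <
      [3,5] PP/NP   <
        [3,4] "that" : S
        [4,5] "idea" : (PP/NP)\S
      [5,6] "every" : (NP\PP)\(PP/NP)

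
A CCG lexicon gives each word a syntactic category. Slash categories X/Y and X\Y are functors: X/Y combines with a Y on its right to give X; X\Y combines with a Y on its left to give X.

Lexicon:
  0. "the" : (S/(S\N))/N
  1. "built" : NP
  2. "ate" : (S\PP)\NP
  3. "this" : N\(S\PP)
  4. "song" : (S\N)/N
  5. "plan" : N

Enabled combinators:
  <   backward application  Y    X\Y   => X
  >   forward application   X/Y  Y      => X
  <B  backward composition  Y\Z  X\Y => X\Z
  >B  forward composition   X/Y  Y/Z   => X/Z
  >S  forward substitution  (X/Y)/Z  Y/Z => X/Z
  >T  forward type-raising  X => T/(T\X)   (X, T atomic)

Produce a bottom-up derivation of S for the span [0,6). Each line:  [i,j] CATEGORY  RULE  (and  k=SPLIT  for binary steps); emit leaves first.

[0,1] (S/(S\N))/N  lex  "the"
[1,2] NP  lex  "built"
[2,3] (S\PP)\NP  lex  "ate"
[3,4] N\(S\PP)  lex  "this"
[2,4] N\NP  <B  k=3
[1,4] N  <  k=2
[0,4] S/(S\N)  >  k=1
[4,5] (S\N)/N  lex  "song"
[5,6] N  lex  "plan"
[4,6] S\N  >  k=5
[0,6] S  >  k=4

[0,6] S   >
  [0,4] S/(S\N)   >
    [0,1] "the" : (S/(S\N))/N
    [1,4] N   <
      [1,2] "built" : NP
      [2,4] N\NP   <B
        [2,3] "ate" : (S\PP)\NP
        [3,4] "this" : N\(S\PP)
  [4,6] S\N   >
    [4,5] "song" : (S\N)/N
    [5,6] "plan" : N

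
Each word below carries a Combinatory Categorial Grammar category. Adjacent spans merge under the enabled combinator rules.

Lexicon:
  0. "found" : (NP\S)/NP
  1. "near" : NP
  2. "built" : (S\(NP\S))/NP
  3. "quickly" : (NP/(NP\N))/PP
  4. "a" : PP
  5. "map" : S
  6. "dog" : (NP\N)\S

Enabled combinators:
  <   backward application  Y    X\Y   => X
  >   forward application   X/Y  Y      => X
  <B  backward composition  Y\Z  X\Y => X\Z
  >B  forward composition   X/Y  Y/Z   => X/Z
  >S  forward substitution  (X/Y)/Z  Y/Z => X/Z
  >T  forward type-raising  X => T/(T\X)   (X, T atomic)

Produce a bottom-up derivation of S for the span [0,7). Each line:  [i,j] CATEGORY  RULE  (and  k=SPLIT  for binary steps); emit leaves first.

[0,1] (NP\S)/NP  lex  "found"
[1,2] NP  lex  "near"
[0,2] NP\S  >  k=1
[2,3] (S\(NP\S))/NP  lex  "built"
[3,4] (NP/(NP\N))/PP  lex  "quickly"
[4,5] PP  lex  "a"
[3,5] NP/(NP\N)  >  k=4
[5,6] S  lex  "map"
[6,7] (NP\N)\S  lex  "dog"
[5,7] NP\N  <  k=6
[3,7] NP  >  k=5
[2,7] S\(NP\S)  >  k=3
[0,7] S  <  k=2

[0,7] S   <
  [0,2] NP\S   >
    [0,1] "found" : (NP\S)/NP
    [1,2] "near" : NP
  [2,7] S\(NP\S)   >
    [2,3] "built" : (S\(NP\S))/NP
    [3,7] NP   >
      [3,5] NP/(NP\N)   >
        [3,4] "quickly" : (NP/(NP\N))/PP
        [4,5] "a" : PP
      [5,7] NP\N   <
        [5,6] "map" : S
        [6,7] "dog" : (NP\N)\S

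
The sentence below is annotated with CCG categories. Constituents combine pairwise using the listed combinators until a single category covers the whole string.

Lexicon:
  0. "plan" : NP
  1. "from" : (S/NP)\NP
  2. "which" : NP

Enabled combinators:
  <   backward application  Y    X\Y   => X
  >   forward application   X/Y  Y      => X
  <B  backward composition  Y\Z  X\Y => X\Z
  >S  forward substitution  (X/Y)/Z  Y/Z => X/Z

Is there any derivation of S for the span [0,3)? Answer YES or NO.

YES

[0,3] S   >
  [0,2] S/NP   <
    [0,1] "plan" : NP
    [1,2] "from" : (S/NP)\NP
  [2,3] "which" : NP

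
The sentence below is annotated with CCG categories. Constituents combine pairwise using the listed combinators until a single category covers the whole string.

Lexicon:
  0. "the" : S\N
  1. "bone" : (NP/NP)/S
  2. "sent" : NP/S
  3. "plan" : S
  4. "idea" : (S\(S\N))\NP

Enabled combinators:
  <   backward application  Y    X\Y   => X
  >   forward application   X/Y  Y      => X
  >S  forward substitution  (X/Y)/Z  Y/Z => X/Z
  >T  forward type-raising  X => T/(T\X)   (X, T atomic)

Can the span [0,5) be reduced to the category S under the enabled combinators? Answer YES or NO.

YES

[0,5] S   <
  [0,1] "the" : S\N
  [1,5] S\(S\N)   <
    [1,4] NP   >
      [1,3] NP/S   >S
        [1,2] "bone" : (NP/NP)/S
        [2,3] "sent" : NP/S
      [3,4] "plan" : S
    [4,5] "idea" : (S\(S\N))\NP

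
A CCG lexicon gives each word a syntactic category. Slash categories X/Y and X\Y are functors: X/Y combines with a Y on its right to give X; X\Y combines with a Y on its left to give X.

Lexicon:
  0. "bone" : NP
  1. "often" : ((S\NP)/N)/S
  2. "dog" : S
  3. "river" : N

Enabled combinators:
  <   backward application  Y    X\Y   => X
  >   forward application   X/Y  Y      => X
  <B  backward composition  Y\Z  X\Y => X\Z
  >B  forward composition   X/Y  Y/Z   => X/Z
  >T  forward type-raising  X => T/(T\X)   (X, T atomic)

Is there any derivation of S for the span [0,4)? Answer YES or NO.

YES

[0,4] S   <
  [0,1] "bone" : NP
  [1,4] S\NP   >
    [1,3] (S\NP)/N   >
      [1,2] "often" : ((S\NP)/N)/S
      [2,3] "dog" : S
    [3,4] "river" : N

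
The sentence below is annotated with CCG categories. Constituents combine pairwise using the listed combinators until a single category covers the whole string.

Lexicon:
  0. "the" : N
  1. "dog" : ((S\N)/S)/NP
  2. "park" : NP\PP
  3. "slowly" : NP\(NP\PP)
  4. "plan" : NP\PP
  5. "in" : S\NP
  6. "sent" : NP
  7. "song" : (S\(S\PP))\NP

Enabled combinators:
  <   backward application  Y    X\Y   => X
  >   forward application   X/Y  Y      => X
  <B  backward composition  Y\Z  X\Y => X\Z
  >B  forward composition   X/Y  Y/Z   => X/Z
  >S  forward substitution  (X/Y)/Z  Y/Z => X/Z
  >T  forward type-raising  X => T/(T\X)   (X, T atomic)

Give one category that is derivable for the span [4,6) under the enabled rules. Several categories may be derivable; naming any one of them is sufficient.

[0,8] S   <
  [0,1] "the" : N
  [1,8] S\N   >
    [1,4] (S\N)/S   >
      [1,2] "dog" : ((S\N)/S)/NP
      [2,4] NP   <
        [2,3] "park" : NP\PP
        [3,4] "slowly" : NP\(NP\PP)
    [4,8] S   <
      [4,6] S\PP   <B
        [4,5] "plan" : NP\PP
        [5,6] "in" : S\NP
      [6,8] S\(S\PP)   <
        [6,7] "sent" : NP
        [7,8] "song" : (S\(S\PP))\NP

S\PP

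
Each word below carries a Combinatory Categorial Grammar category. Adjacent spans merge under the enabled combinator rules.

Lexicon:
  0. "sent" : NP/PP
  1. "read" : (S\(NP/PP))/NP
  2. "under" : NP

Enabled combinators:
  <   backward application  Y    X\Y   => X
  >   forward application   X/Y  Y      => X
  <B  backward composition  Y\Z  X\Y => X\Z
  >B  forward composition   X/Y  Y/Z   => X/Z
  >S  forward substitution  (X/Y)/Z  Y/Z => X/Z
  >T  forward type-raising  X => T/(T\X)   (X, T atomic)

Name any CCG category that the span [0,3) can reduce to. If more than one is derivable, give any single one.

S

[0,3] S   <
  [0,1] "sent" : NP/PP
  [1,3] S\(NP/PP)   >
    [1,2] "read" : (S\(NP/PP))/NP
    [2,3] "under" : NP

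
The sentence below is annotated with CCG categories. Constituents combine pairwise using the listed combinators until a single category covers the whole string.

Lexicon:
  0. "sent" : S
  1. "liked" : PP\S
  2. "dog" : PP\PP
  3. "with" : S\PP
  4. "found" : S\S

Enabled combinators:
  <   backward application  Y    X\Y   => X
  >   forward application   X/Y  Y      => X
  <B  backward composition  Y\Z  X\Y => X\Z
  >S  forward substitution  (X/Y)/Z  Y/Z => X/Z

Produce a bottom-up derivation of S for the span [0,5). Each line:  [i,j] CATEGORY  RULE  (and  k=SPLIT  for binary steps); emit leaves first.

[0,1] S  lex  "sent"
[1,2] PP\S  lex  "liked"
[0,2] PP  <  k=1
[2,3] PP\PP  lex  "dog"
[3,4] S\PP  lex  "with"
[2,4] S\PP  <B  k=3
[4,5] S\S  lex  "found"
[2,5] S\PP  <B  k=4
[0,5] S  <  k=2

[0,5] S   <
  [0,2] PP   <
    [0,1] "sent" : S
    [1,2] "liked" : PP\S
  [2,5] S\PP   <B
    [2,4] S\PP   <B
      [2,3] "dog" : PP\PP
      [3,4] "with" : S\PP
    [4,5] "found" : S\S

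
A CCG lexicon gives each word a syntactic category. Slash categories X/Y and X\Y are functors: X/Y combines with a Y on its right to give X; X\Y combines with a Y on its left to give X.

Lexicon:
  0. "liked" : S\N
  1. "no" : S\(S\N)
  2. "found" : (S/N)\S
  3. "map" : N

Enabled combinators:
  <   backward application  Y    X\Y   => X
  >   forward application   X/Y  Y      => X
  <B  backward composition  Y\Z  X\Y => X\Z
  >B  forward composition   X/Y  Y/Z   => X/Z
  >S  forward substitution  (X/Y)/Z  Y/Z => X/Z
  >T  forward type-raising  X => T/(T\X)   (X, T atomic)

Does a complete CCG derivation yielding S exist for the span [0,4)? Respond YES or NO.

YES

[0,4] S   >
  [0,3] S/N   <
    [0,2] S   <
      [0,1] "liked" : S\N
      [1,2] "no" : S\(S\N)
    [2,3] "found" : (S/N)\S
  [3,4] "map" : N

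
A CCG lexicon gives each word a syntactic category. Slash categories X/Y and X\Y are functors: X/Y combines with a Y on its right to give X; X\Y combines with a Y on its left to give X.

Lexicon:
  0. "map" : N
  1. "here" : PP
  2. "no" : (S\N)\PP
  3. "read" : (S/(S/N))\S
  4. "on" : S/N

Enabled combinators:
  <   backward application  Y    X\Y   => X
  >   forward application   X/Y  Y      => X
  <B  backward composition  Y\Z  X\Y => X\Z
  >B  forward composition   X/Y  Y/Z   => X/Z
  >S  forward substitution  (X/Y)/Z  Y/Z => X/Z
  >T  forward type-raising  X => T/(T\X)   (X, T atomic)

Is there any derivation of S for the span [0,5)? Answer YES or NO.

YES

[0,5] S   >
  [0,4] S/(S/N)   <
    [0,3] S   >
      [0,1] S/(S\N)   >T
        [0,1] "map" : N
      [1,3] S\N   <
        [1,2] "here" : PP
        [2,3] "no" : (S\N)\PP
    [3,4] "read" : (S/(S/N))\S
  [4,5] "on" : S/N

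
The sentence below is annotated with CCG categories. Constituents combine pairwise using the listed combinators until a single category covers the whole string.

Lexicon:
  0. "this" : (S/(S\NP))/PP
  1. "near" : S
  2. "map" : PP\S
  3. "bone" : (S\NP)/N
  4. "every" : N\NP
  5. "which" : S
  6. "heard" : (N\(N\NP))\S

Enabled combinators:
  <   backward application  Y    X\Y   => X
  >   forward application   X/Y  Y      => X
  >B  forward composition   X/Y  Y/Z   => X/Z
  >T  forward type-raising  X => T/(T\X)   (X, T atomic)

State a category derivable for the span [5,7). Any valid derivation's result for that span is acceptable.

N\(N\NP)

[0,7] S   >
  [0,3] S/(S\NP)   >
    [0,1] "this" : (S/(S\NP))/PP
    [1,3] PP   <
      [1,2] "near" : S
      [2,3] "map" : PP\S
  [3,7] S\NP   >
    [3,4] "bone" : (S\NP)/N
    [4,7] N   <
      [4,5] "every" : N\NP
      [5,7] N\(N\NP)   <
        [5,6] "which" : S
        [6,7] "heard" : (N\(N\NP))\S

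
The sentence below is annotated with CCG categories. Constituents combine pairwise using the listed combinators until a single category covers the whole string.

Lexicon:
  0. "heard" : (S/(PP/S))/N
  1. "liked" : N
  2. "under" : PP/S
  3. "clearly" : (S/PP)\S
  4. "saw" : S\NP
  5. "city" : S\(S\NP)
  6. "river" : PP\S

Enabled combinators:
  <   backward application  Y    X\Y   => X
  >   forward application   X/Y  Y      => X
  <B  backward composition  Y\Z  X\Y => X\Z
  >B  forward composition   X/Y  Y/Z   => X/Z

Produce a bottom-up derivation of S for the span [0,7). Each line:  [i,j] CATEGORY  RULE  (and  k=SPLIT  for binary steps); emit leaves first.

[0,1] (S/(PP/S))/N  lex  "heard"
[1,2] N  lex  "liked"
[0,2] S/(PP/S)  >  k=1
[2,3] PP/S  lex  "under"
[0,3] S  >  k=2
[3,4] (S/PP)\S  lex  "clearly"
[0,4] S/PP  <  k=3
[4,5] S\NP  lex  "saw"
[5,6] S\(S\NP)  lex  "city"
[4,6] S  <  k=5
[6,7] PP\S  lex  "river"
[4,7] PP  <  k=6
[0,7] S  >  k=4

[0,7] S   >
  [0,4] S/PP   <
    [0,3] S   >
      [0,2] S/(PP/S)   >
        [0,1] "heard" : (S/(PP/S))/N
        [1,2] "liked" : N
      [2,3] "under" : PP/S
    [3,4] "clearly" : (S/PP)\S
  [4,7] PP   <
    [4,6] S   <
      [4,5] "saw" : S\NP
      [5,6] "city" : S\(S\NP)
    [6,7] "river" : PP\S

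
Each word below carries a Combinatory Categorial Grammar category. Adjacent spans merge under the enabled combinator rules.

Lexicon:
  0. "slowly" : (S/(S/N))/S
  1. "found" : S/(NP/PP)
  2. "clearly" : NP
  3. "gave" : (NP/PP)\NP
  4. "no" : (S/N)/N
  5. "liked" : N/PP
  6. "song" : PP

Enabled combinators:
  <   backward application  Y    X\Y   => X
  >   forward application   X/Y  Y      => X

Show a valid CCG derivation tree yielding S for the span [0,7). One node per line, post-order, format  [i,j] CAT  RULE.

[0,1] (S/(S/N))/S  lex  "slowly"
[1,2] S/(NP/PP)  lex  "found"
[2,3] NP  lex  "clearly"
[3,4] (NP/PP)\NP  lex  "gave"
[2,4] NP/PP  <  k=3
[1,4] S  >  k=2
[0,4] S/(S/N)  >  k=1
[4,5] (S/N)/N  lex  "no"
[5,6] N/PP  lex  "liked"
[6,7] PP  lex  "song"
[5,7] N  >  k=6
[4,7] S/N  >  k=5
[0,7] S  >  k=4

[0,7] S   >
  [0,4] S/(S/N)   >
    [0,1] "slowly" : (S/(S/N))/S
    [1,4] S   >
      [1,2] "found" : S/(NP/PP)
      [2,4] NP/PP   <
        [2,3] "clearly" : NP
        [3,4] "gave" : (NP/PP)\NP
  [4,7] S/N   >
    [4,5] "no" : (S/N)/N
    [5,7] N   >
      [5,6] "liked" : N/PP
      [6,7] "song" : PP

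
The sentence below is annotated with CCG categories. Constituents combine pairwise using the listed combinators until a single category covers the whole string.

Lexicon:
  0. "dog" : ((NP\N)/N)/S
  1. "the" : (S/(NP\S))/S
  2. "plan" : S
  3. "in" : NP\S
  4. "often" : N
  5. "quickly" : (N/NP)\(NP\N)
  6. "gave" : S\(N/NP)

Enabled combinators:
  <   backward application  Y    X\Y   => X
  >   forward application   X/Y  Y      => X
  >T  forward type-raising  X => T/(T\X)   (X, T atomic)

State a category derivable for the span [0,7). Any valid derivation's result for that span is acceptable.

S

[0,7] S   <
  [0,6] N/NP   <
    [0,5] NP\N   >
      [0,4] (NP\N)/N   >
        [0,1] "dog" : ((NP\N)/N)/S
        [1,4] S   >
          [1,3] S/(NP\S)   >
            [1,2] "the" : (S/(NP\S))/S
            [2,3] "plan" : S
          [3,4] "in" : NP\S
      [4,5] "often" : N
    [5,6] "quickly" : (N/NP)\(NP\N)
  [6,7] "gave" : S\(N/NP)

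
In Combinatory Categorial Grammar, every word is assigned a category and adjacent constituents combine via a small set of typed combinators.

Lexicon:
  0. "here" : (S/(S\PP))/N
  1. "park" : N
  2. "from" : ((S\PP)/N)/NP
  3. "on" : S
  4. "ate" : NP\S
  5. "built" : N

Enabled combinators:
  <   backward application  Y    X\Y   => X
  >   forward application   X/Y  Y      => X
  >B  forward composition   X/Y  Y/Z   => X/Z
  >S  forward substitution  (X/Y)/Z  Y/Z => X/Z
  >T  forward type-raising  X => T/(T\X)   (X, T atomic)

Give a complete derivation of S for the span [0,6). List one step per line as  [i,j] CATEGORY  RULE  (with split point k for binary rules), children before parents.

[0,1] (S/(S\PP))/N  lex  "here"
[1,2] N  lex  "park"
[0,2] S/(S\PP)  >  k=1
[2,3] ((S\PP)/N)/NP  lex  "from"
[3,4] S  lex  "on"
[3,4] NP/(NP\S)  >T
[4,5] NP\S  lex  "ate"
[3,5] NP  >  k=4
[2,5] (S\PP)/N  >  k=3
[5,6] N  lex  "built"
[2,6] S\PP  >  k=5
[0,6] S  >  k=2

[0,6] S   >
  [0,2] S/(S\PP)   >
    [0,1] "here" : (S/(S\PP))/N
    [1,2] "park" : N
  [2,6] S\PP   >
    [2,5] (S\PP)/N   >
      [2,3] "from" : ((S\PP)/N)/NP
      [3,5] NP   >
        [3,4] NP/(NP\S)   >T
          [3,4] "on" : S
        [4,5] "ate" : NP\S
    [5,6] "built" : N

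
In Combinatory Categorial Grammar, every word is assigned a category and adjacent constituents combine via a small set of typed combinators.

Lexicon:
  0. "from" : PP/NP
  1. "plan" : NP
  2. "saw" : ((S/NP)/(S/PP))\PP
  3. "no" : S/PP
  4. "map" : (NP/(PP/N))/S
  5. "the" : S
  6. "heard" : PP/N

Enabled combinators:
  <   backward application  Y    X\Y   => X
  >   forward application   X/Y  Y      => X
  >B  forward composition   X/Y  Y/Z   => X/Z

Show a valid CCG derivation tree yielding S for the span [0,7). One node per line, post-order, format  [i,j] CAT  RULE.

[0,1] PP/NP  lex  "from"
[1,2] NP  lex  "plan"
[0,2] PP  >  k=1
[2,3] ((S/NP)/(S/PP))\PP  lex  "saw"
[0,3] (S/NP)/(S/PP)  <  k=2
[3,4] S/PP  lex  "no"
[0,4] S/NP  >  k=3
[4,5] (NP/(PP/N))/S  lex  "map"
[5,6] S  lex  "the"
[4,6] NP/(PP/N)  >  k=5
[6,7] PP/N  lex  "heard"
[4,7] NP  >  k=6
[0,7] S  >  k=4

[0,7] S   >
  [0,4] S/NP   >
    [0,3] (S/NP)/(S/PP)   <
      [0,2] PP   >
        [0,1] "from" : PP/NP
        [1,2] "plan" : NP
      [2,3] "saw" : ((S/NP)/(S/PP))\PP
    [3,4] "no" : S/PP
  [4,7] NP   >
    [4,6] NP/(PP/N)   >
      [4,5] "map" : (NP/(PP/N))/S
      [5,6] "the" : S
    [6,7] "heard" : PP/N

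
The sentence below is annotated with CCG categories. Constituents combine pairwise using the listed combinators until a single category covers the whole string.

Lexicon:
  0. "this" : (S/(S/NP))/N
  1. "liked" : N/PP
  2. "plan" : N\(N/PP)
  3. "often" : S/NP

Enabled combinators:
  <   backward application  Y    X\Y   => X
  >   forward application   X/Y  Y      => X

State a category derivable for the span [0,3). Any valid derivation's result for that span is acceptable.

S/(S/NP)

[0,4] S   >
  [0,3] S/(S/NP)   >
    [0,1] "this" : (S/(S/NP))/N
    [1,3] N   <
      [1,2] "liked" : N/PP
      [2,3] "plan" : N\(N/PP)
  [3,4] "often" : S/NP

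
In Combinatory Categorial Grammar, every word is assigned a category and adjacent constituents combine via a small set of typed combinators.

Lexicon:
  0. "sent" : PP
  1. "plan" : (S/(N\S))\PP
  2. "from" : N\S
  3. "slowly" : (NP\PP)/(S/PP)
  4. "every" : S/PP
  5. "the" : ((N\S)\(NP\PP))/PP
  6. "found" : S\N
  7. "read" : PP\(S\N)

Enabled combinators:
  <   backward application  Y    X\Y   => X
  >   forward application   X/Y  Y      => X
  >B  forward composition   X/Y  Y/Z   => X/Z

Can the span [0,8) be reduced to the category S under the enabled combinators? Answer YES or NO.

NO

PP (S/(N\S))\PP N\S (NP\PP)/(S/PP) S/PP ((N\S)\(NP\PP))/PP S\N PP\(S\N)
CKY chart[0,8] = {N}; S ∉ chart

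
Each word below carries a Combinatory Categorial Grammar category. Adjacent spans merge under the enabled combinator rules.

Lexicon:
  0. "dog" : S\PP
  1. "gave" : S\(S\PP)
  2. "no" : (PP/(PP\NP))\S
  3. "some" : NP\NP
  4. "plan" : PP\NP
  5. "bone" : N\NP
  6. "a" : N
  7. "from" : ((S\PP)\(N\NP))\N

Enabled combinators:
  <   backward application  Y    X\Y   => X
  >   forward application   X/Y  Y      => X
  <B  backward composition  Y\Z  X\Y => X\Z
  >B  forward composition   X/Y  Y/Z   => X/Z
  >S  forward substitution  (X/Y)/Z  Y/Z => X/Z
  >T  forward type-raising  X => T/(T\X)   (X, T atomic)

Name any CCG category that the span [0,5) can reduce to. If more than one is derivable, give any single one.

PP

[0,8] S   <
  [0,5] PP   >
    [0,3] PP/(PP\NP)   <
      [0,2] S   <
        [0,1] "dog" : S\PP
        [1,2] "gave" : S\(S\PP)
      [2,3] "no" : (PP/(PP\NP))\S
    [3,5] PP\NP   <B
      [3,4] "some" : NP\NP
      [4,5] "plan" : PP\NP
  [5,8] S\PP   <
    [5,6] "bone" : N\NP
    [6,8] (S\PP)\(N\NP)   <
      [6,7] "a" : N
      [7,8] "from" : ((S\PP)\(N\NP))\N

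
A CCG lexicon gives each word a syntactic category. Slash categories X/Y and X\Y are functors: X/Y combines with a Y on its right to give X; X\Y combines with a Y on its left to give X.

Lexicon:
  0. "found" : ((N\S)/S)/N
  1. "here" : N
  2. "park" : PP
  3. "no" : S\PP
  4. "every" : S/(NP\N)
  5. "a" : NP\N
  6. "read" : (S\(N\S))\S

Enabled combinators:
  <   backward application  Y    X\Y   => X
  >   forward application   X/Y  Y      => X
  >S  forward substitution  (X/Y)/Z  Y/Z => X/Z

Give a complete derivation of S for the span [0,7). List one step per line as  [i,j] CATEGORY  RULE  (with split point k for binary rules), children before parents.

[0,1] ((N\S)/S)/N  lex  "found"
[1,2] N  lex  "here"
[0,2] (N\S)/S  >  k=1
[2,3] PP  lex  "park"
[3,4] S\PP  lex  "no"
[2,4] S  <  k=3
[0,4] N\S  >  k=2
[4,5] S/(NP\N)  lex  "every"
[5,6] NP\N  lex  "a"
[4,6] S  >  k=5
[6,7] (S\(N\S))\S  lex  "read"
[4,7] S\(N\S)  <  k=6
[0,7] S  <  k=4

[0,7] S   <
  [0,4] N\S   >
    [0,2] (N\S)/S   >
      [0,1] "found" : ((N\S)/S)/N
      [1,2] "here" : N
    [2,4] S   <
      [2,3] "park" : PP
      [3,4] "no" : S\PP
  [4,7] S\(N\S)   <
    [4,6] S   >
      [4,5] "every" : S/(NP\N)
      [5,6] "a" : NP\N
    [6,7] "read" : (S\(N\S))\S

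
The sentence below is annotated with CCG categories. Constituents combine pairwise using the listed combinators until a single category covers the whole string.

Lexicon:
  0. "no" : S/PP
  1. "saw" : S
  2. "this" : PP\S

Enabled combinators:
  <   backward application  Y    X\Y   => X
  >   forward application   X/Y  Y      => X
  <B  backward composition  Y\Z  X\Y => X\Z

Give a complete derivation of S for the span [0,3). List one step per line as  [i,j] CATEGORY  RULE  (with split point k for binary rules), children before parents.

[0,1] S/PP  lex  "no"
[1,2] S  lex  "saw"
[2,3] PP\S  lex  "this"
[1,3] PP  <  k=2
[0,3] S  >  k=1

[0,3] S   >
  [0,1] "no" : S/PP
  [1,3] PP   <
    [1,2] "saw" : S
    [2,3] "this" : PP\S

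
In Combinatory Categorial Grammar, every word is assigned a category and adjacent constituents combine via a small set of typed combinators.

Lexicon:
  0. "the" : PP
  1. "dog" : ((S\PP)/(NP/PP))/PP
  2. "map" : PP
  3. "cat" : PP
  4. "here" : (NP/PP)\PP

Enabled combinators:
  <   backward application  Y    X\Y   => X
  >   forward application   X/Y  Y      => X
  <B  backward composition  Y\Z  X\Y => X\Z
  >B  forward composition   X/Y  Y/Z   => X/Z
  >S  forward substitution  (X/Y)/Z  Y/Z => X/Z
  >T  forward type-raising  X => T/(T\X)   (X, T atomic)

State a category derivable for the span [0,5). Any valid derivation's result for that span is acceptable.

[0,5] S   <
  [0,1] "the" : PP
  [1,5] S\PP   >
    [1,3] (S\PP)/(NP/PP)   >
      [1,2] "dog" : ((S\PP)/(NP/PP))/PP
      [2,3] "map" : PP
    [3,5] NP/PP   <
      [3,4] "cat" : PP
      [4,5] "here" : (NP/PP)\PP

S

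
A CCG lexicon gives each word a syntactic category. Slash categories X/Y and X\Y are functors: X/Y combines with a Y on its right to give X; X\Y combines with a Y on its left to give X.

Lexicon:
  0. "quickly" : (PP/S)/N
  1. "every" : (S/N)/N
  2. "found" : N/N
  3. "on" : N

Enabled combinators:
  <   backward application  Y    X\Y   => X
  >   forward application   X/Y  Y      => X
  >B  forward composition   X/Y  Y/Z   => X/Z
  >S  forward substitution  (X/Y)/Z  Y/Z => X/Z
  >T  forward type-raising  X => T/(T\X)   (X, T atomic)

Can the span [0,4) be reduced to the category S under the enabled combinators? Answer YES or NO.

NO

(PP/S)/N (S/N)/N N/N N
CKY chart[0,4] = {(PP/S)/(N\S), N/(N\PP), NP/(NP\PP), PP, PP/(N\N), PP/(PP\PP), PP/N, S/(S\PP)}; S ∉ chart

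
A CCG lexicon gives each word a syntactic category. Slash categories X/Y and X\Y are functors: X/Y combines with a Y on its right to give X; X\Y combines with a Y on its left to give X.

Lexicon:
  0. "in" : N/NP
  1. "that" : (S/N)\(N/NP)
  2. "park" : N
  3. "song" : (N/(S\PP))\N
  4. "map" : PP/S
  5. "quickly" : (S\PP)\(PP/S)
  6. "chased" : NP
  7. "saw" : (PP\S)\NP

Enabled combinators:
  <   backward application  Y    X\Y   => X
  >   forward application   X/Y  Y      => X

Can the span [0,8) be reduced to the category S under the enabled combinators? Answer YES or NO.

N/NP (S/N)\(N/NP) N (N/(S\PP))\N PP/S (S\PP)\(PP/S) NP (PP\S)\NP
CKY chart[0,8] = {PP}; S ∉ chart

NO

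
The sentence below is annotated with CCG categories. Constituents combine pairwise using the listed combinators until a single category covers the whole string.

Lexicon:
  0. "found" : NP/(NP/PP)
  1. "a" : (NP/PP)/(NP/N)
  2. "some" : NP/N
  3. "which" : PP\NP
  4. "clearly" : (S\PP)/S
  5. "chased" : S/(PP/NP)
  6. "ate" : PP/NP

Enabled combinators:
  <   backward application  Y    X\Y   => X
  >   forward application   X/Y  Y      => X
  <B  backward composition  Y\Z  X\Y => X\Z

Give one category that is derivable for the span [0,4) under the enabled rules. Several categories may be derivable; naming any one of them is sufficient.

PP

[0,7] S   <
  [0,4] PP   <
    [0,3] NP   >
      [0,1] "found" : NP/(NP/PP)
      [1,3] NP/PP   >
        [1,2] "a" : (NP/PP)/(NP/N)
        [2,3] "some" : NP/N
    [3,4] "which" : PP\NP
  [4,7] S\PP   >
    [4,5] "clearly" : (S\PP)/S
    [5,7] S   >
      [5,6] "chased" : S/(PP/NP)
      [6,7] "ate" : PP/NP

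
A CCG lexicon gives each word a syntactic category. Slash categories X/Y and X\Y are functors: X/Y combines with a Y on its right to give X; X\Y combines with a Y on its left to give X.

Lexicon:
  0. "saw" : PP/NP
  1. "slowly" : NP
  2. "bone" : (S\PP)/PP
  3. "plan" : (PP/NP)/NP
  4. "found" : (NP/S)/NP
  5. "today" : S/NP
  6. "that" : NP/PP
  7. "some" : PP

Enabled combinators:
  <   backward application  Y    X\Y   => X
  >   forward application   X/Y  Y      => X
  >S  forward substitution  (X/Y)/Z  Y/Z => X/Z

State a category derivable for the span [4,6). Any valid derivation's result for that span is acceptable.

NP/NP

[0,8] S   <
  [0,2] PP   >
    [0,1] "saw" : PP/NP
    [1,2] "slowly" : NP
  [2,8] S\PP   >
    [2,3] "bone" : (S\PP)/PP
    [3,8] PP   >
      [3,6] PP/NP   >S
        [3,4] "plan" : (PP/NP)/NP
        [4,6] NP/NP   >S
          [4,5] "found" : (NP/S)/NP
          [5,6] "today" : S/NP
      [6,8] NP   >
        [6,7] "that" : NP/PP
        [7,8] "some" : PP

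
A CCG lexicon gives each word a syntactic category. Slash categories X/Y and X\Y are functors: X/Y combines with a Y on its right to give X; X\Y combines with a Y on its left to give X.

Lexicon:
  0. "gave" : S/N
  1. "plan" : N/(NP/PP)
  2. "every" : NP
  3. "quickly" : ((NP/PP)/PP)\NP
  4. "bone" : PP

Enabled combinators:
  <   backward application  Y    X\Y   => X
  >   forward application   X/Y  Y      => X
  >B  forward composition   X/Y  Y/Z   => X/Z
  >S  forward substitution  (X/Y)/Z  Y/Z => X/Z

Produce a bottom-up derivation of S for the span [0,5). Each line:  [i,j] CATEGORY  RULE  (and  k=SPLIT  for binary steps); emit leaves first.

[0,1] S/N  lex  "gave"
[1,2] N/(NP/PP)  lex  "plan"
[2,3] NP  lex  "every"
[3,4] ((NP/PP)/PP)\NP  lex  "quickly"
[2,4] (NP/PP)/PP  <  k=3
[4,5] PP  lex  "bone"
[2,5] NP/PP  >  k=4
[1,5] N  >  k=2
[0,5] S  >  k=1

[0,5] S   >
  [0,1] "gave" : S/N
  [1,5] N   >
    [1,2] "plan" : N/(NP/PP)
    [2,5] NP/PP   >
      [2,4] (NP/PP)/PP   <
        [2,3] "every" : NP
        [3,4] "quickly" : ((NP/PP)/PP)\NP
      [4,5] "bone" : PP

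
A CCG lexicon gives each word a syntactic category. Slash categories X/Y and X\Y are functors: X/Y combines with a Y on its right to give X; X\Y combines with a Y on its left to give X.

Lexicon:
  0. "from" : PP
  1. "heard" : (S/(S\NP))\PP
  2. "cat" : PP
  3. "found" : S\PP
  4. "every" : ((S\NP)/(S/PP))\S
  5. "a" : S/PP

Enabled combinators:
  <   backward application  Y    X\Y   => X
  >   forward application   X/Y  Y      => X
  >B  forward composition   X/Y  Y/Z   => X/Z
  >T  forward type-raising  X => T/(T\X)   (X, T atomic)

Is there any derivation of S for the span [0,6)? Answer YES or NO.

[0,6] S   >
  [0,2] S/(S\NP)   <
    [0,1] "from" : PP
    [1,2] "heard" : (S/(S\NP))\PP
  [2,6] S\NP   >
    [2,5] (S\NP)/(S/PP)   <
      [2,4] S   >
        [2,3] S/(S\PP)   >T
          [2,3] "cat" : PP
        [3,4] "found" : S\PP
      [4,5] "every" : ((S\NP)/(S/PP))\S
    [5,6] "a" : S/PP

YES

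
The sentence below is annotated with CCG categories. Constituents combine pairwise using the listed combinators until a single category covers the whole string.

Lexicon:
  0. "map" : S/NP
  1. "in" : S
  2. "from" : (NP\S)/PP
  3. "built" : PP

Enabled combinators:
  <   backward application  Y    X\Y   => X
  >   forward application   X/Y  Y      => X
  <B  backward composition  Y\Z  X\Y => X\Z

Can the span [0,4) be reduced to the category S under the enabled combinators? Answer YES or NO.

YES

[0,4] S   >
  [0,1] "map" : S/NP
  [1,4] NP   <
    [1,2] "in" : S
    [2,4] NP\S   >
      [2,3] "from" : (NP\S)/PP
      [3,4] "built" : PP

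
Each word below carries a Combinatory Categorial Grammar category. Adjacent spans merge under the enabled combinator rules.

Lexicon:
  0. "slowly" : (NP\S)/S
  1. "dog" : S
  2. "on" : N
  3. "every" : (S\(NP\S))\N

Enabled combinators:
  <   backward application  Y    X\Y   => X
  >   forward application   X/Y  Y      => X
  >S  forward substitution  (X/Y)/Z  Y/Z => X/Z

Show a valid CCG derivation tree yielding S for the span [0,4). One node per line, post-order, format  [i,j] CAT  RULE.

[0,4] S   <
  [0,2] NP\S   >
    [0,1] "slowly" : (NP\S)/S
    [1,2] "dog" : S
  [2,4] S\(NP\S)   <
    [2,3] "on" : N
    [3,4] "every" : (S\(NP\S))\N

[0,1] (NP\S)/S  lex  "slowly"
[1,2] S  lex  "dog"
[0,2] NP\S  >  k=1
[2,3] N  lex  "on"
[3,4] (S\(NP\S))\N  lex  "every"
[2,4] S\(NP\S)  <  k=3
[0,4] S  <  k=2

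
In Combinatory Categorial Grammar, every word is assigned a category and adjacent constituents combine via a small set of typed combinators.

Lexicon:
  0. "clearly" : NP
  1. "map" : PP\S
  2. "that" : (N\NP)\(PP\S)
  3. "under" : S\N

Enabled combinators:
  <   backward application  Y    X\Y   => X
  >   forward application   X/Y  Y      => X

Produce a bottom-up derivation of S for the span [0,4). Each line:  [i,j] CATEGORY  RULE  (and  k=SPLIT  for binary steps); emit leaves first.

[0,1] NP  lex  "clearly"
[1,2] PP\S  lex  "map"
[2,3] (N\NP)\(PP\S)  lex  "that"
[1,3] N\NP  <  k=2
[0,3] N  <  k=1
[3,4] S\N  lex  "under"
[0,4] S  <  k=3

[0,4] S   <
  [0,3] N   <
    [0,1] "clearly" : NP
    [1,3] N\NP   <
      [1,2] "map" : PP\S
      [2,3] "that" : (N\NP)\(PP\S)
  [3,4] "under" : S\N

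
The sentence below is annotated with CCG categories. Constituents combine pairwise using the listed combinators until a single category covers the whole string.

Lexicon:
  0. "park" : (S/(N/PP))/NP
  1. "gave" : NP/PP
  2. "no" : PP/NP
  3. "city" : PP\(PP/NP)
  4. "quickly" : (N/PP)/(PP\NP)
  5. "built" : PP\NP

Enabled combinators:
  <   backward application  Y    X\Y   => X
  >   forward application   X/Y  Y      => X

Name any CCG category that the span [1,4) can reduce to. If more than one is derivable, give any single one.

[0,6] S   >
  [0,4] S/(N/PP)   >
    [0,1] "park" : (S/(N/PP))/NP
    [1,4] NP   >
      [1,2] "gave" : NP/PP
      [2,4] PP   <
        [2,3] "no" : PP/NP
        [3,4] "city" : PP\(PP/NP)
  [4,6] N/PP   >
    [4,5] "quickly" : (N/PP)/(PP\NP)
    [5,6] "built" : PP\NP

NP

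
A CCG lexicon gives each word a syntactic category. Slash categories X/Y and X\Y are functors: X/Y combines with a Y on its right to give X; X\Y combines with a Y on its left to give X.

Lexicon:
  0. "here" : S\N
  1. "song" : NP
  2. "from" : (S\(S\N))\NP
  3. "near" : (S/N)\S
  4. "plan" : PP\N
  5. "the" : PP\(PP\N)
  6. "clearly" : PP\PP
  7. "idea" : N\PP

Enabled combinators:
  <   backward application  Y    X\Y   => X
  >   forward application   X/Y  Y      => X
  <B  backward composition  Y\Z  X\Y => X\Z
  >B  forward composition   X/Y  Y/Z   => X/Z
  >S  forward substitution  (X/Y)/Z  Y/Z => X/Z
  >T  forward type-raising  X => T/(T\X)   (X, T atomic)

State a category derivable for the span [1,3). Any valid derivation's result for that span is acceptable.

S\(S\N)

[0,8] S   >
  [0,4] S/N   <
    [0,3] S   <
      [0,1] "here" : S\N
      [1,3] S\(S\N)   <
        [1,2] "song" : NP
        [2,3] "from" : (S\(S\N))\NP
    [3,4] "near" : (S/N)\S
  [4,8] N   <
    [4,6] PP   <
      [4,5] "plan" : PP\N
      [5,6] "the" : PP\(PP\N)
    [6,8] N\PP   <B
      [6,7] "clearly" : PP\PP
      [7,8] "idea" : N\PP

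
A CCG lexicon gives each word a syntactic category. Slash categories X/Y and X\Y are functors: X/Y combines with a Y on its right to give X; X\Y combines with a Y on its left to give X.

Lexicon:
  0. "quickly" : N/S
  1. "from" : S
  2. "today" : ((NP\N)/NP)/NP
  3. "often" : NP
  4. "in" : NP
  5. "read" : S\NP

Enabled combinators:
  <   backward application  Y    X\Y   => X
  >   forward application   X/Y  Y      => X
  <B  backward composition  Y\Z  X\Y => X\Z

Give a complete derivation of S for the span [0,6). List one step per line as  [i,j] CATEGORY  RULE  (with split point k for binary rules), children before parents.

[0,6] S   <
  [0,2] N   >
    [0,1] "quickly" : N/S
    [1,2] "from" : S
  [2,6] S\N   <B
    [2,5] NP\N   >
      [2,4] (NP\N)/NP   >
        [2,3] "today" : ((NP\N)/NP)/NP
        [3,4] "often" : NP
      [4,5] "in" : NP
    [5,6] "read" : S\NP

[0,1] N/S  lex  "quickly"
[1,2] S  lex  "from"
[0,2] N  >  k=1
[2,3] ((NP\N)/NP)/NP  lex  "today"
[3,4] NP  lex  "often"
[2,4] (NP\N)/NP  >  k=3
[4,5] NP  lex  "in"
[2,5] NP\N  >  k=4
[5,6] S\NP  lex  "read"
[2,6] S\N  <B  k=5
[0,6] S  <  k=2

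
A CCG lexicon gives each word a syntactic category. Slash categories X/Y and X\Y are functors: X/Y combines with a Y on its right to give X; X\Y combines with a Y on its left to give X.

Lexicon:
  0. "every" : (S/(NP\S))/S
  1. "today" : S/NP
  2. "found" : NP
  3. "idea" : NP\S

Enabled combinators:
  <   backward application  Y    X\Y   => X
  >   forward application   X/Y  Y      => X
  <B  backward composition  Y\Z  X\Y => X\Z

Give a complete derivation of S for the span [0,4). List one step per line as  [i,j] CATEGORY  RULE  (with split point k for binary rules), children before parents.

[0,1] (S/(NP\S))/S  lex  "every"
[1,2] S/NP  lex  "today"
[2,3] NP  lex  "found"
[1,3] S  >  k=2
[0,3] S/(NP\S)  >  k=1
[3,4] NP\S  lex  "idea"
[0,4] S  >  k=3

[0,4] S   >
  [0,3] S/(NP\S)   >
    [0,1] "every" : (S/(NP\S))/S
    [1,3] S   >
      [1,2] "today" : S/NP
      [2,3] "found" : NP
  [3,4] "idea" : NP\S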